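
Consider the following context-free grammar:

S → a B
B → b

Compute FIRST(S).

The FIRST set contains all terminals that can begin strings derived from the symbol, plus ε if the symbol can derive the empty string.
S has the single production S → a B, whose right-hand side begins with the terminal a. So FIRST(S) = {a}.

Final answer: {a}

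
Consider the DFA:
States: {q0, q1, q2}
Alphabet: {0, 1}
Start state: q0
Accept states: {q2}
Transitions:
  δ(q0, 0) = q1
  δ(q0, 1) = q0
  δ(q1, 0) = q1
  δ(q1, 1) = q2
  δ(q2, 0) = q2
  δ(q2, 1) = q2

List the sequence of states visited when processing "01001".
Starting at q0
Read '0': q0 -> q1
Read '1': q1 -> q2
Read '0': q2 -> q2
Read '0': q2 -> q2
Read '1': q2 -> q2

Final answer: q0 -> q1 -> q2 -> q2 -> q2 -> q2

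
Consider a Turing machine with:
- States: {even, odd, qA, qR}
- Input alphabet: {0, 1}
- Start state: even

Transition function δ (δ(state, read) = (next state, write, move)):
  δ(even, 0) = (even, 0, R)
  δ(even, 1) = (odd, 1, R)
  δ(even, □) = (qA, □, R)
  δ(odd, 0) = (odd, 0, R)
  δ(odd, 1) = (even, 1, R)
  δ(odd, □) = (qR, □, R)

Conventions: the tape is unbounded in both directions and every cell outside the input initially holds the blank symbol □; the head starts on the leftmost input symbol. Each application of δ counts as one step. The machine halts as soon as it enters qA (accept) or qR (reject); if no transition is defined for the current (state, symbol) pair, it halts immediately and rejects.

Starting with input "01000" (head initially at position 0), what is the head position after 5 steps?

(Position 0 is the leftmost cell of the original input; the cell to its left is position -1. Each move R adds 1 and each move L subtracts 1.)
Step 0: [even]01000 (head at position 0)
Step 1: δ(even, 0) = (even, 0, R)  ⊢  0[even]1000 (head at position 1)
Step 2: δ(even, 1) = (odd, 1, R)  ⊢  01[odd]000 (head at position 2)
Step 3: δ(odd, 0) = (odd, 0, R)  ⊢  010[odd]00 (head at position 3)
Step 4: δ(odd, 0) = (odd, 0, R)  ⊢  0100[odd]0 (head at position 4)
Step 5: δ(odd, 0) = (odd, 0, R)  ⊢  01000[odd]□ (head at position 5)
Head position after 5 steps: 5

Final answer: Position 5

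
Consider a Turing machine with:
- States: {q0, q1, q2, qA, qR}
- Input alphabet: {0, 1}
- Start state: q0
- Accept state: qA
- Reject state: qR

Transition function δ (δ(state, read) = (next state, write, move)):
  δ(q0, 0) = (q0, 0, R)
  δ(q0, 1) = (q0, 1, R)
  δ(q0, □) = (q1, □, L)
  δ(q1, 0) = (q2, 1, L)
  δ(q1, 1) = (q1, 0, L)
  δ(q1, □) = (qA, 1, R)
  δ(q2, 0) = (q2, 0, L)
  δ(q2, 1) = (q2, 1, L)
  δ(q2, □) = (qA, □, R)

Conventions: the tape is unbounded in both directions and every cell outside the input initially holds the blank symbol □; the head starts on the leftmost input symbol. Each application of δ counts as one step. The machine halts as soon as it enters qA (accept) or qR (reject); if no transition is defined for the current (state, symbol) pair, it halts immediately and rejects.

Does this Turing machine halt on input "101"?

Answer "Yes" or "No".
Step 0: [q0]101 (head at position 0)
Step 1: δ(q0, 1) = (q0, 1, R)  ⊢  1[q0]01 (head at position 1)
Step 2: δ(q0, 0) = (q0, 0, R)  ⊢  10[q0]1 (head at position 2)
Step 3: δ(q0, 1) = (q0, 1, R)  ⊢  101[q0]□ (head at position 3)
Step 4: δ(q0, □) = (q1, □, L)  ⊢  10[q1]1□ (head at position 2)
Step 5: δ(q1, 1) = (q1, 0, L)  ⊢  1[q1]00□ (head at position 1)
Step 6: δ(q1, 0) = (q2, 1, L)  ⊢  [q2]110□ (head at position 0)
Step 7: δ(q2, 1) = (q2, 1, L)  ⊢  [q2]□110□ (head at position -1)
Step 8: δ(q2, □) = (qA, □, R)  ⊢  □[qA]110□ (head at position 0)
The machine is in qA, so it halts and accepts.
It halts after 8 steps.

Final answer: Yes - halts after 8 steps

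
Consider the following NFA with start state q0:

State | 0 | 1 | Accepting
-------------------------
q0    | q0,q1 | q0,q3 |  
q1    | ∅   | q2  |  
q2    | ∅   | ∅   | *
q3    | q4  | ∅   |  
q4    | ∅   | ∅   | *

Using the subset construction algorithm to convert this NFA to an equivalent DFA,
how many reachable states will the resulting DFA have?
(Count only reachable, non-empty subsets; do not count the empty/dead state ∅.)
Start subset: {q0}
{q0}: on 0 → {q0, q1}, on 1 → {q0, q3}
{q0, q1}: on 0 → {q0, q1}, on 1 → {q0, q2, q3}
{q0, q3}: on 0 → {q0, q1, q4}, on 1 → {q0, q3}
{q0, q2, q3}: on 0 → {q0, q1, q4}, on 1 → {q0, q3}
{q0, q1, q4}: on 0 → {q0, q1}, on 1 → {q0, q2, q3}
Reachable non-empty subsets: {q0}, {q0, q1}, {q0, q3}, {q0, q2, q3}, {q0, q1, q4} — 5 in total.

Final answer: 5 states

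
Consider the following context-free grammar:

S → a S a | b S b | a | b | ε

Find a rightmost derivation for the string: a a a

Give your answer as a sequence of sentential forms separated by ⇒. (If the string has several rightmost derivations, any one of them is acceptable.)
Start with S.
Step 1: the rightmost non-terminal is S; apply S → a S a:  a S a
Step 2: the rightmost non-terminal is S; apply S → a:  a a a

Final answer: S ⇒ a S a ⇒ a a a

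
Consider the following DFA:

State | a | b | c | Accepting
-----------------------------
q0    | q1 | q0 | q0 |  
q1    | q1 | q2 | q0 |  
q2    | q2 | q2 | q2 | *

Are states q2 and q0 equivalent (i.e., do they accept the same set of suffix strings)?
Try the suffix ε (the empty string).
From q2: q2 — accepting.
From q0: q0 — not accepting.
The two states disagree on this suffix, so they are not equivalent.

Final answer: No. Distinguishing string: ε (the empty string) - accepted from q2 but not from q0.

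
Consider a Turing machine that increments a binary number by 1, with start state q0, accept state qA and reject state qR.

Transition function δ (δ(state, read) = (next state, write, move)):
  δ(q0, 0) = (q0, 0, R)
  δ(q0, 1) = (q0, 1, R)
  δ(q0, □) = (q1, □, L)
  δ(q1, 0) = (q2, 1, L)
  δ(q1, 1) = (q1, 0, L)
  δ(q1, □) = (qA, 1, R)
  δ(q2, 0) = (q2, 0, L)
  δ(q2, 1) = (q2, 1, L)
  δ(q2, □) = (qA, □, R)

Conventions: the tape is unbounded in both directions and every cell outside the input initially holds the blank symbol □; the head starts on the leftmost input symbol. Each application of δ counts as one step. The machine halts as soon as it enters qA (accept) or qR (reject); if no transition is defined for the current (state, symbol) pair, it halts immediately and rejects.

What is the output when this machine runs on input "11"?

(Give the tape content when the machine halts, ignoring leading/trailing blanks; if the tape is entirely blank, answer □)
Step 0: [q0]11 (head at position 0)
Step 1: δ(q0, 1) = (q0, 1, R)  ⊢  1[q0]1 (head at position 1)
Step 2: δ(q0, 1) = (q0, 1, R)  ⊢  11[q0]□ (head at position 2)
Step 3: δ(q0, □) = (q1, □, L)  ⊢  1[q1]1□ (head at position 1)
Step 4: δ(q1, 1) = (q1, 0, L)  ⊢  [q1]10□ (head at position 0)
Step 5: δ(q1, 1) = (q1, 0, L)  ⊢  [q1]□00□ (head at position -1)
Step 6: δ(q1, □) = (qA, 1, R)  ⊢  1[qA]00□ (head at position 0)
The machine is in qA, so it halts and accepts.
Tape content when halted (ignoring surrounding blanks): 100

Final answer: Output: 100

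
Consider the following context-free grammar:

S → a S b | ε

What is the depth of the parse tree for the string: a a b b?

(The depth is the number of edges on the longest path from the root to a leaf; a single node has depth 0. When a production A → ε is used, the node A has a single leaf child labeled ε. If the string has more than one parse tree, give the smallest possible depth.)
The only parse tree applies S → a S b 2 times (once per matching a…b pair) and then S → ε.
The S nodes sit at depths 0, 1, …, 2; the innermost S (depth 2) has the single child ε at depth 3.
The terminal leaves a, b are at depths 1..2, so the longest root-to-leaf path is S → S → … → S → ε with 3 edges.
Depth = 3.

Final answer: 3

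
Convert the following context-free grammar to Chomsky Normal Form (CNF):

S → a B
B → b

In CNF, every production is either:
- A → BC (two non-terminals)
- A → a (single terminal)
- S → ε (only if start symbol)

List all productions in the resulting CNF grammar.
The grammar has no ε-productions or unit productions to eliminate.
S → a B has terminal a in a right-hand side of length ≥ 2: introduce T_a → a and use T_a in place of a.
B → b is already in CNF (single terminal) – keep it.
S → a B becomes S → T_a B.
Resulting CNF grammar (3 productions): T_a → a; B → b; S → T_a B

Final answer: T_a → a; B → b; S → T_a B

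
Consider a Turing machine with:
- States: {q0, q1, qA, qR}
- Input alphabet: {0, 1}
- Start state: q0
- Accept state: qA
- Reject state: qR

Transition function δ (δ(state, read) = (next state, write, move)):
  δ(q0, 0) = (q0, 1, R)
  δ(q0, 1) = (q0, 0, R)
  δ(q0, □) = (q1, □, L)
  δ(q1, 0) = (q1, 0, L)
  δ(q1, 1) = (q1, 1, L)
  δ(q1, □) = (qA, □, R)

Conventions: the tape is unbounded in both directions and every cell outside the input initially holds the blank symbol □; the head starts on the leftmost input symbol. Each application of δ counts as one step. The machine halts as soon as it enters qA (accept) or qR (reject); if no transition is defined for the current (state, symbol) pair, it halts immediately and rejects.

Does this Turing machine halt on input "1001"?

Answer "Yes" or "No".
Step 0: [q0]1001 (head at position 0)
Step 1: δ(q0, 1) = (q0, 0, R)  ⊢  0[q0]001 (head at position 1)
Step 2: δ(q0, 0) = (q0, 1, R)  ⊢  01[q0]01 (head at position 2)
Step 3: δ(q0, 0) = (q0, 1, R)  ⊢  011[q0]1 (head at position 3)
Step 4: δ(q0, 1) = (q0, 0, R)  ⊢  0110[q0]□ (head at position 4)
Step 5: δ(q0, □) = (q1, □, L)  ⊢  011[q1]0□ (head at position 3)
Step 6: δ(q1, 0) = (q1, 0, L)  ⊢  01[q1]10□ (head at position 2)
Step 7: δ(q1, 1) = (q1, 1, L)  ⊢  0[q1]110□ (head at position 1)
Step 8: δ(q1, 1) = (q1, 1, L)  ⊢  [q1]0110□ (head at position 0)
Step 9: δ(q1, 0) = (q1, 0, L)  ⊢  [q1]□0110□ (head at position -1)
Step 10: δ(q1, □) = (qA, □, R)  ⊢  □[qA]0110□ (head at position 0)
The machine is in qA, so it halts and accepts.
It halts after 10 steps.

Final answer: Yes - halts after 10 steps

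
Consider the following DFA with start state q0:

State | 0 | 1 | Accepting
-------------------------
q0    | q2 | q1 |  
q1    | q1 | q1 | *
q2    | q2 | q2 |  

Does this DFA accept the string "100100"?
Start in q0.
Read '1': q0 → q1
Read '0': q1 → q1
Read '0': q1 → q1
Read '1': q1 → q1
Read '0': q1 → q1
Read '0': q1 → q1
Final state q1 is accepting, so the string is accepted.

Final answer: Yes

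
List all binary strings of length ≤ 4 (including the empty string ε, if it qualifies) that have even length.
Checking every binary string of length 0 to 4:
  Length 0: accepted: ε | rejected: (none)
  Length 1: accepted: (none) | rejected: 0, 1
  Length 2: accepted: 00, 01, 10, 11 | rejected: (none)
  Length 3: accepted: (none) | rejected: 000, 001, 010, 011, 100, 101, 110, 111
  Length 4: accepted: 0000, 0001, 0010, 0011, 0100, 0101, 0110, 0111, 1000, 1001, 1010, 1011, 1100, 1101, 1110, 1111 | rejected: (none)
Total: 21 string(s).

Final answer: ε, 00, 01, 10, 11, 0000, 0001, 0010, 0011, 0100, 0101, 0110, 0111, 1000, 1001, 1010, 1011, 1100, 1101, 1110, 1111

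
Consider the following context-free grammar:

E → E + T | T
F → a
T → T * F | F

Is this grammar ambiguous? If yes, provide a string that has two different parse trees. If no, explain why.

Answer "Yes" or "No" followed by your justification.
This is the standard stratified expression grammar: '+' is introduced only by the left-recursive rule E → E + T and '*' only by the left-recursive rule T → T * F, with F → a. For any string, the last '+' must be the one produced at the root E (everything after it is a T containing no '+'), and likewise within each T the last '*' is produced at its root. This fixes the parse tree uniquely (left-associative, '*' binding tighter than '+'), so every string has exactly one parse tree.

Final answer: No - the grammar is unambiguous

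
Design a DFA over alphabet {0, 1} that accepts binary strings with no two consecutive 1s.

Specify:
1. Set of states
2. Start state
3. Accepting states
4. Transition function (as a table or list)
One valid DFA (any DFA recognizing the same language is acceptable):
States: {q0, q1, dead}
Start: q0
Accepting: {q0, q1}
Transitions (accepting states marked with *):
State | 0 | 1 | Accepting
-------------------------
q0    | q0 | q1 | *
q1    | q0 | dead | *
dead  | dead | dead |  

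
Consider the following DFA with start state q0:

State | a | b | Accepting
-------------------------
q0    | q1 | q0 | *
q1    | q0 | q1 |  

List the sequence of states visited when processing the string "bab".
q0 → q0 → q1 → q1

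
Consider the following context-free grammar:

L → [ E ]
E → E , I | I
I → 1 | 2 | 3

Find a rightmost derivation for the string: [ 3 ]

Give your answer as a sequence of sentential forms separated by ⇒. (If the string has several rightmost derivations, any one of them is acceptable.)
Start with L.
Step 1: the rightmost non-terminal is L; apply L → [ E ]:  [ E ]
Step 2: the rightmost non-terminal is E; apply E → I:  [ I ]
Step 3: the rightmost non-terminal is I; apply I → 3:  [ 3 ]

Final answer: L ⇒ [ E ] ⇒ [ I ] ⇒ [ 3 ]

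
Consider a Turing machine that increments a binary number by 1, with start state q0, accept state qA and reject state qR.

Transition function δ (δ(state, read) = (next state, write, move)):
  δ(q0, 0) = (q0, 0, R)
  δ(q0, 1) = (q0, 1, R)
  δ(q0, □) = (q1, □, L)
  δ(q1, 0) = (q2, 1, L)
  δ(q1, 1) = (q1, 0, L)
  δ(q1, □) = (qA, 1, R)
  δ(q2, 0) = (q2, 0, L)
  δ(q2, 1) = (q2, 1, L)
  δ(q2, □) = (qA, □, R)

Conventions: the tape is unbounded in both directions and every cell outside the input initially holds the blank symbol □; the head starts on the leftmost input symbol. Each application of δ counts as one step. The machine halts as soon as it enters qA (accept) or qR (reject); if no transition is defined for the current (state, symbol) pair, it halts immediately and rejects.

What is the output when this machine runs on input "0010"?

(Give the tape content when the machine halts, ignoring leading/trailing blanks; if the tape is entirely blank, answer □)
Step 0: [q0]0010 (head at position 0)
Step 1: δ(q0, 0) = (q0, 0, R)  ⊢  0[q0]010 (head at position 1)
Step 2: δ(q0, 0) = (q0, 0, R)  ⊢  00[q0]10 (head at position 2)
Step 3: δ(q0, 1) = (q0, 1, R)  ⊢  001[q0]0 (head at position 3)
Step 4: δ(q0, 0) = (q0, 0, R)  ⊢  0010[q0]□ (head at position 4)
Step 5: δ(q0, □) = (q1, □, L)  ⊢  001[q1]0□ (head at position 3)
Step 6: δ(q1, 0) = (q2, 1, L)  ⊢  00[q2]11□ (head at position 2)
Step 7: δ(q2, 1) = (q2, 1, L)  ⊢  0[q2]011□ (head at position 1)
Step 8: δ(q2, 0) = (q2, 0, L)  ⊢  [q2]0011□ (head at position 0)
Step 9: δ(q2, 0) = (q2, 0, L)  ⊢  [q2]□0011□ (head at position -1)
Step 10: δ(q2, □) = (qA, □, R)  ⊢  □[qA]0011□ (head at position 0)
The machine is in qA, so it halts and accepts.
Tape content when halted (ignoring surrounding blanks): 0011

Final answer: Output: 0011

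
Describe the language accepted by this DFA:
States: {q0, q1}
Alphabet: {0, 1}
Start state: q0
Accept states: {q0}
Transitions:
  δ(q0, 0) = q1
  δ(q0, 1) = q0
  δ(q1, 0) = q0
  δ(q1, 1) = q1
Analyzing the DFA structure:
Start state: q0
Accept states: {q0}
Interpreting what each state remembers (checking against the transitions):
  q0: an even number of 0s has been read so far
  q1: an odd number of 0s has been read so far
  δ(q0, 0): in q0 (an even number of 0s has been read so far), after reading 0 we have: an odd number of 0s has been read so far → q1
  δ(q0, 1): in q0 (an even number of 0s has been read so far), after reading 1 we have: an even number of 0s has been read so far → q0
  δ(q1, 0): in q1 (an odd number of 0s has been read so far), after reading 0 we have: an even number of 0s has been read so far → q0
  δ(q1, 1): in q1 (an odd number of 0s has been read so far), after reading 1 we have: an odd number of 0s has been read so far → q1
A string is accepted iff it ends in {q0}, i.e. an even number of 0s has been read so far.
Language: All binary strings with an even number of 0s

Final answer: All binary strings with an even number of 0s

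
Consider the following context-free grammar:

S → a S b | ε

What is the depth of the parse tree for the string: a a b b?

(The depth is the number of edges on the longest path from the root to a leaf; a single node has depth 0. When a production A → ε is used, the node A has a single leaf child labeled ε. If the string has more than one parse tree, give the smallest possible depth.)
The only parse tree applies S → a S b 2 times (once per matching a…b pair) and then S → ε.
The S nodes sit at depths 0, 1, …, 2; the innermost S (depth 2) has the single child ε at depth 3.
The terminal leaves a, b are at depths 1..2, so the longest root-to-leaf path is S → S → … → S → ε with 3 edges.
Depth = 3.

Final answer: 3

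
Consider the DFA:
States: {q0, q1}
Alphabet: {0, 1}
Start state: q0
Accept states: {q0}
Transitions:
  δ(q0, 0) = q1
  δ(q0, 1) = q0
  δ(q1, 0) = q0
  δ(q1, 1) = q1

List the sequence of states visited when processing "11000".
Starting at q0
Read '1': q0 -> q0
Read '1': q0 -> q0
Read '0': q0 -> q1
Read '0': q1 -> q0
Read '0': q0 -> q1

Final answer: q0 -> q0 -> q0 -> q1 -> q0 -> q1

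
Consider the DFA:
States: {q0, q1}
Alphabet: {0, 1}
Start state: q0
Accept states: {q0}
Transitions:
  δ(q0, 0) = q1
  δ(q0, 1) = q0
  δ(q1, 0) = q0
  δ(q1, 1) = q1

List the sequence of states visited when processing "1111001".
Starting at q0
Read '1': q0 -> q0
Read '1': q0 -> q0
Read '1': q0 -> q0
Read '1': q0 -> q0
Read '0': q0 -> q1
Read '0': q1 -> q0
Read '1': q0 -> q0

Final answer: q0 -> q0 -> q0 -> q0 -> q0 -> q1 -> q0 -> q0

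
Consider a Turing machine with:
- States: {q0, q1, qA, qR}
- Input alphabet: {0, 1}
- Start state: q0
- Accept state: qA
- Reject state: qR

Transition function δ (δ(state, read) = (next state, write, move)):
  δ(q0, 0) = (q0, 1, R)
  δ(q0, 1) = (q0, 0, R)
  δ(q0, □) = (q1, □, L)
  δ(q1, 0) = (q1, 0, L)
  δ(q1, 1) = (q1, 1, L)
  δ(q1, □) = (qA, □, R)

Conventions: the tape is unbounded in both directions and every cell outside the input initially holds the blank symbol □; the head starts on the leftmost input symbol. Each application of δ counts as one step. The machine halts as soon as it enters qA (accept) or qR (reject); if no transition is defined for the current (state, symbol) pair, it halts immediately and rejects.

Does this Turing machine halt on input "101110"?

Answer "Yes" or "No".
Step 0: [q0]101110 (head at position 0)
Step 1: δ(q0, 1) = (q0, 0, R)  ⊢  0[q0]01110 (head at position 1)
Step 2: δ(q0, 0) = (q0, 1, R)  ⊢  01[q0]1110 (head at position 2)
Step 3: δ(q0, 1) = (q0, 0, R)  ⊢  010[q0]110 (head at position 3)
Step 4: δ(q0, 1) = (q0, 0, R)  ⊢  0100[q0]10 (head at position 4)
Step 5: δ(q0, 1) = (q0, 0, R)  ⊢  01000[q0]0 (head at position 5)
Step 6: δ(q0, 0) = (q0, 1, R)  ⊢  010001[q0]□ (head at position 6)
Step 7: δ(q0, □) = (q1, □, L)  ⊢  01000[q1]1□ (head at position 5)
Step 8: δ(q1, 1) = (q1, 1, L)  ⊢  0100[q1]01□ (head at position 4)
Step 9: δ(q1, 0) = (q1, 0, L)  ⊢  010[q1]001□ (head at position 3)
Step 10: δ(q1, 0) = (q1, 0, L)  ⊢  01[q1]0001□ (head at position 2)
Step 11: δ(q1, 0) = (q1, 0, L)  ⊢  0[q1]10001□ (head at position 1)
Step 12: δ(q1, 1) = (q1, 1, L)  ⊢  [q1]010001□ (head at position 0)
Step 13: δ(q1, 0) = (q1, 0, L)  ⊢  [q1]□010001□ (head at position -1)
Step 14: δ(q1, □) = (qA, □, R)  ⊢  □[qA]010001□ (head at position 0)
The machine is in qA, so it halts and accepts.
It halts after 14 steps.

Final answer: Yes - halts after 14 steps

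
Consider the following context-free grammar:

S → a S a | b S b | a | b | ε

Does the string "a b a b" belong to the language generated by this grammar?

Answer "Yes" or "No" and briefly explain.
Every production places the same symbol at both ends (or yields a single symbol / ε), so every derived string is a palindrome. a b a b reversed is b a b a ≠ a b a b, so it is not a palindrome and cannot be derived (already the first step fails: the string starts with a but ends with b, so neither S → a S a nor S → b S b fits).

Final answer: No - no valid derivation exists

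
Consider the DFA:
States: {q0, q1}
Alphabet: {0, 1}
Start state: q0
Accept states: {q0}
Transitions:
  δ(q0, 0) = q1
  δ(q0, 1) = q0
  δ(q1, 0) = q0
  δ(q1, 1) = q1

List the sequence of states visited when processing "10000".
Starting at q0
Read '1': q0 -> q0
Read '0': q0 -> q1
Read '0': q1 -> q0
Read '0': q0 -> q1
Read '0': q1 -> q0

Final answer: q0 -> q0 -> q1 -> q0 -> q1 -> q0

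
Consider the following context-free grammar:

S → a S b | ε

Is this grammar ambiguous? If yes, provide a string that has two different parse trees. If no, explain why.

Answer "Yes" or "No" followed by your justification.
At every step exactly one production applies: if the remaining string to generate is non-empty it starts with a and ends with b, forcing S → a S b; if it is empty, S → ε is forced. Hence each string a^n b^n has exactly one derivation (S → a S b applied n times, then S → ε) and one parse tree.

Final answer: No - the grammar is unambiguous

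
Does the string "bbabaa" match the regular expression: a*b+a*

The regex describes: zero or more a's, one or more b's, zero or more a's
No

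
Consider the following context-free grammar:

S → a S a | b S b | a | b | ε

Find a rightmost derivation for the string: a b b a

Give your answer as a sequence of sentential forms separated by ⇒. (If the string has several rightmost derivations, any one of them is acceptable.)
Start with S.
Step 1: the rightmost non-terminal is S; apply S → a S a:  a S a
Step 2: the rightmost non-terminal is S; apply S → b S b:  a b S b a
Step 3: the rightmost non-terminal is S; apply S → ε:  a b b a

Final answer: S ⇒ a S a ⇒ a b S b a ⇒ a b b a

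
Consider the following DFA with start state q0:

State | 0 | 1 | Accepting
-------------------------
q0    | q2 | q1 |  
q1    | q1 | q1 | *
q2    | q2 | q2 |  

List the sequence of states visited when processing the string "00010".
q0 → q2 → q2 → q2 → q2 → q2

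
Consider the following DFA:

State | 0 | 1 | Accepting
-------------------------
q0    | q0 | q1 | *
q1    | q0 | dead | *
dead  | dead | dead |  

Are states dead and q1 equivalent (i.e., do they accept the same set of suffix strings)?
Try the suffix ε (the empty string).
From dead: dead — not accepting.
From q1: q1 — accepting.
The two states disagree on this suffix, so they are not equivalent.

Final answer: No. Distinguishing string: ε (the empty string) - accepted from q1 but not from dead.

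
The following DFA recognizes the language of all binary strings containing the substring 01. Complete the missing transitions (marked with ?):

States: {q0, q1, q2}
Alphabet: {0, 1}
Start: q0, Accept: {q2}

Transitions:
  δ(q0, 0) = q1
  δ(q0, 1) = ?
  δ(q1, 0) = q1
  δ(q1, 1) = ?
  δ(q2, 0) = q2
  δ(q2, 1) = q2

What each state remembers (consistent with the given transitions and accept states):
  q0: 01 not seen yet and the last symbol was not 0
  q1: 01 not seen yet and the last symbol was 0
  q2: the substring 01 has already been seen
Filling in the missing entries:
  δ(q0, 1): in q0 (01 not seen yet and the last symbol was not 0), after reading 1 we have: 01 not seen yet and the last symbol was not 0 → q0
  δ(q1, 1): in q1 (01 not seen yet and the last symbol was 0), after reading 1 we have: the substring 01 has already been seen → q2

Final answer: δ(q0, 1) = q0; δ(q1, 1) = q2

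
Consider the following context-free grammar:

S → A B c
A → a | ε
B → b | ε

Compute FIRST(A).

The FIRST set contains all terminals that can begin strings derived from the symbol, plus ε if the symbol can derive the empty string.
A → a contributes a; A → ε makes A nullable, contributing ε. FIRST(A) = {a, ε}.

Final answer: {a, ε}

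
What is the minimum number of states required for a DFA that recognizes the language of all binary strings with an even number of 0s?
Language: binary strings with an even number of 0s
Lower bound (Myhill–Nerode): the prefixes ε, 0 are pairwise distinguishable:
  ε vs 0: suffix ε distinguishes them (ε has zero 0s (accepted), 0 has one 0 (rejected))
So any DFA needs at least 2 states.
Upper bound: a DFA with 2 states exists (one state per class above).
Minimum states: 2

Final answer: 2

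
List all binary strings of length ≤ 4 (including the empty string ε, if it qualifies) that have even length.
Checking every binary string of length 0 to 4:
  Length 0: accepted: ε | rejected: (none)
  Length 1: accepted: (none) | rejected: 0, 1
  Length 2: accepted: 00, 01, 10, 11 | rejected: (none)
  Length 3: accepted: (none) | rejected: 000, 001, 010, 011, 100, 101, 110, 111
  Length 4: accepted: 0000, 0001, 0010, 0011, 0100, 0101, 0110, 0111, 1000, 1001, 1010, 1011, 1100, 1101, 1110, 1111 | rejected: (none)
Total: 21 string(s).

Final answer: ε, 00, 01, 10, 11, 0000, 0001, 0010, 0011, 0100, 0101, 0110, 0111, 1000, 1001, 1010, 1011, 1100, 1101, 1110, 1111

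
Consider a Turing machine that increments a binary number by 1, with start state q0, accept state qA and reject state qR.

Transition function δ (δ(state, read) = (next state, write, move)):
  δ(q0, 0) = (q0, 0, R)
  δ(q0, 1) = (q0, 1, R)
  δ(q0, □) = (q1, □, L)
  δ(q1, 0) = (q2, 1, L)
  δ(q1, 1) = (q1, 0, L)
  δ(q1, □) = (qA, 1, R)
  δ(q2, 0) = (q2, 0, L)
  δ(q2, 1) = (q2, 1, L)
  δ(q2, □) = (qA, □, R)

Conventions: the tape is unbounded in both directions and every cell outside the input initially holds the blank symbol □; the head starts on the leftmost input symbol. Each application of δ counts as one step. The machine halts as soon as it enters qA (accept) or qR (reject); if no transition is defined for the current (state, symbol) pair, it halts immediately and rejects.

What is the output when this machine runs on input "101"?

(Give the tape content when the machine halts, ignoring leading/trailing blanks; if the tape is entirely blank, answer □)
Step 0: [q0]101 (head at position 0)
Step 1: δ(q0, 1) = (q0, 1, R)  ⊢  1[q0]01 (head at position 1)
Step 2: δ(q0, 0) = (q0, 0, R)  ⊢  10[q0]1 (head at position 2)
Step 3: δ(q0, 1) = (q0, 1, R)  ⊢  101[q0]□ (head at position 3)
Step 4: δ(q0, □) = (q1, □, L)  ⊢  10[q1]1□ (head at position 2)
Step 5: δ(q1, 1) = (q1, 0, L)  ⊢  1[q1]00□ (head at position 1)
Step 6: δ(q1, 0) = (q2, 1, L)  ⊢  [q2]110□ (head at position 0)
Step 7: δ(q2, 1) = (q2, 1, L)  ⊢  [q2]□110□ (head at position -1)
Step 8: δ(q2, □) = (qA, □, R)  ⊢  □[qA]110□ (head at position 0)
The machine is in qA, so it halts and accepts.
Tape content when halted (ignoring surrounding blanks): 110

Final answer: Output: 110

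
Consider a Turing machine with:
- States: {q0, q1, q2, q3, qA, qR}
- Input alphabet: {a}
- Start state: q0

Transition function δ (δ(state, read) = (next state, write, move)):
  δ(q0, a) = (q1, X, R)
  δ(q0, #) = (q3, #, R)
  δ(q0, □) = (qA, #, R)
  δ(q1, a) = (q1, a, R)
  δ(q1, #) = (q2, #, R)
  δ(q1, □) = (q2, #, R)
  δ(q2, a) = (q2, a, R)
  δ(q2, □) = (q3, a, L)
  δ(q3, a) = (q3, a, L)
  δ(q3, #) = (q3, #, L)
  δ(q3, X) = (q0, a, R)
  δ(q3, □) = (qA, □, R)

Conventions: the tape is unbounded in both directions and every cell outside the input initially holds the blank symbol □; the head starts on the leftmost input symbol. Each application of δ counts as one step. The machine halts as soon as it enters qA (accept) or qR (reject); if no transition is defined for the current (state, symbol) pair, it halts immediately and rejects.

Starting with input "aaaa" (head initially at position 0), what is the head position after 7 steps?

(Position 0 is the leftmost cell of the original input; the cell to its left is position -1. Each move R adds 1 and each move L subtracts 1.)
Step 0: [q0]aaaa (head at position 0)
Step 1: δ(q0, a) = (q1, X, R)  ⊢  X[q1]aaa (head at position 1)
Step 2: δ(q1, a) = (q1, a, R)  ⊢  Xa[q1]aa (head at position 2)
Step 3: δ(q1, a) = (q1, a, R)  ⊢  Xaa[q1]a (head at position 3)
Step 4: δ(q1, a) = (q1, a, R)  ⊢  Xaaa[q1]□ (head at position 4)
Step 5: δ(q1, □) = (q2, #, R)  ⊢  Xaaa#[q2]□ (head at position 5)
Step 6: δ(q2, □) = (q3, a, L)  ⊢  Xaaa[q3]#a (head at position 4)
Step 7: δ(q3, #) = (q3, #, L)  ⊢  Xaa[q3]a#a (head at position 3)
Head position after 7 steps: 3

Final answer: Position 3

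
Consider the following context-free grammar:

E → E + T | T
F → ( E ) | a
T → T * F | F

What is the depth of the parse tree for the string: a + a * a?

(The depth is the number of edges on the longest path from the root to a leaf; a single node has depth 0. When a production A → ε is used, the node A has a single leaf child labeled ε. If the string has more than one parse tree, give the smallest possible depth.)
The grammar is unambiguous; the parse tree of a + a * a is:
E → E + T at the root (depth 0).
  Left E (depth 1) → T (2) → F (3) → a (4).
  Right T (depth 1) → T * F; that T (2) → F (3) → a (4); F (2) → a (3).
The longest root-to-leaf paths have 4 edges.
Depth = 4.

Final answer: 4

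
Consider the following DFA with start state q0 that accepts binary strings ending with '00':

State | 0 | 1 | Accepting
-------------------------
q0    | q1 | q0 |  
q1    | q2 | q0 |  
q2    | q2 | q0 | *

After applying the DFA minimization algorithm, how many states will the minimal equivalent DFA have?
All 3 states are reachable from q0, so none can be removed as unreachable.
Table-filling: first mark every (accepting, non-accepting) pair as distinguishable (accepting: {q2}; non-accepting: {q0, q1}).
Round 1: (q0, q1) on '0' go to q1 and q2, already distinguishable → mark.
Every pair of states is distinguishable, so the DFA is already minimal.
Equivalence classes: {q0}, {q1}, {q2} → 3 states.

Final answer: 3 states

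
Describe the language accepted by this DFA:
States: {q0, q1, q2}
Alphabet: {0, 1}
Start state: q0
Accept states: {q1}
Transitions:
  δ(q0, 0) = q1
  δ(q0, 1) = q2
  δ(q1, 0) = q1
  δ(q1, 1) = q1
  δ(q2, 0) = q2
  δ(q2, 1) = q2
Analyzing the DFA structure:
Start state: q0
Accept states: {q1}
Interpreting what each state remembers (checking against the transitions):
  q0: nothing has been read yet
  q1: the first symbol was 0
  q2: the first symbol was 1 (trap state)
  δ(q0, 0): in q0 (nothing has been read yet), after reading 0 we have: the first symbol was 0 → q1
  δ(q0, 1): in q0 (nothing has been read yet), after reading 1 we have: the first symbol was 1 (trap state) → q2
  δ(q1, 0): in q1 (the first symbol was 0), after reading 0 we have: the first symbol was 0 → q1
  δ(q1, 1): in q1 (the first symbol was 0), after reading 1 we have: the first symbol was 0 → q1
  δ(q2, 0): in q2 (the first symbol was 1 (trap state)), after reading 0 we have: the first symbol was 1 (trap state) → q2
  δ(q2, 1): in q2 (the first symbol was 1 (trap state)), after reading 1 we have: the first symbol was 1 (trap state) → q2
A string is accepted iff it ends in {q1}, i.e. the first symbol was 0.
Language: All binary strings starting with 0

Final answer: All binary strings starting with 0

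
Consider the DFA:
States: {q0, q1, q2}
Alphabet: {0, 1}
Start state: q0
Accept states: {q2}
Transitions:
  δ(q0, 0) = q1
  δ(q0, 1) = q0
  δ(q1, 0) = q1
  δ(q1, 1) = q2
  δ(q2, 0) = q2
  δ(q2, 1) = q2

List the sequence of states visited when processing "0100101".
Starting at q0
Read '0': q0 -> q1
Read '1': q1 -> q2
Read '0': q2 -> q2
Read '0': q2 -> q2
Read '1': q2 -> q2
Read '0': q2 -> q2
Read '1': q2 -> q2

Final answer: q0 -> q1 -> q2 -> q2 -> q2 -> q2 -> q2 -> q2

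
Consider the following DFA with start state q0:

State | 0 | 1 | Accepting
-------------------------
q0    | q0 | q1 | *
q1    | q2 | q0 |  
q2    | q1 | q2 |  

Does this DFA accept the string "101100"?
Start in q0.
Read '1': q0 → q1
Read '0': q1 → q2
Read '1': q2 → q2
Read '1': q2 → q2
Read '0': q2 → q1
Read '0': q1 → q2
Final state q2 is not accepting, so the string is rejected.

Final answer: No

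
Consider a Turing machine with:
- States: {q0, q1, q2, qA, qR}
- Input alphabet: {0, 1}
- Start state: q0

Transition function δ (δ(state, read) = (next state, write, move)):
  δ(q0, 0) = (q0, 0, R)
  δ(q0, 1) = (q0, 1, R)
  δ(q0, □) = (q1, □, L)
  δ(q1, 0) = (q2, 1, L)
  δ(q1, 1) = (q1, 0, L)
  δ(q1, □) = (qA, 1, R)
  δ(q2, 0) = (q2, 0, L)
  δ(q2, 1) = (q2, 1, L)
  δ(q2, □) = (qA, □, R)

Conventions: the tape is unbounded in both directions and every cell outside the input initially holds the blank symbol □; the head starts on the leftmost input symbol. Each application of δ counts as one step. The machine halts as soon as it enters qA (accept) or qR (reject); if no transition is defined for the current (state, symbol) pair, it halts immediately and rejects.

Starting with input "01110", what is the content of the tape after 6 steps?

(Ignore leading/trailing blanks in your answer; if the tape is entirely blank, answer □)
Step 0: [q0]01110 (head at position 0)
Step 1: δ(q0, 0) = (q0, 0, R)  ⊢  0[q0]1110 (head at position 1)
Step 2: δ(q0, 1) = (q0, 1, R)  ⊢  01[q0]110 (head at position 2)
Step 3: δ(q0, 1) = (q0, 1, R)  ⊢  011[q0]10 (head at position 3)
Step 4: δ(q0, 1) = (q0, 1, R)  ⊢  0111[q0]0 (head at position 4)
Step 5: δ(q0, 0) = (q0, 0, R)  ⊢  01110[q0]□ (head at position 5)
Step 6: δ(q0, □) = (q1, □, L)  ⊢  0111[q1]0□ (head at position 4)
Tape after 6 steps (ignoring surrounding blanks): 01110

Final answer: Tape: 01110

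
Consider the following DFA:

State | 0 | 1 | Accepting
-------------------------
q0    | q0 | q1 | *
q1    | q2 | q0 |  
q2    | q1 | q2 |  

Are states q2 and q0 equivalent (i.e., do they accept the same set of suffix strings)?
Try the suffix ε (the empty string).
From q2: q2 — not accepting.
From q0: q0 — accepting.
The two states disagree on this suffix, so they are not equivalent.

Final answer: No. Distinguishing string: ε (the empty string) - accepted from q0 but not from q2.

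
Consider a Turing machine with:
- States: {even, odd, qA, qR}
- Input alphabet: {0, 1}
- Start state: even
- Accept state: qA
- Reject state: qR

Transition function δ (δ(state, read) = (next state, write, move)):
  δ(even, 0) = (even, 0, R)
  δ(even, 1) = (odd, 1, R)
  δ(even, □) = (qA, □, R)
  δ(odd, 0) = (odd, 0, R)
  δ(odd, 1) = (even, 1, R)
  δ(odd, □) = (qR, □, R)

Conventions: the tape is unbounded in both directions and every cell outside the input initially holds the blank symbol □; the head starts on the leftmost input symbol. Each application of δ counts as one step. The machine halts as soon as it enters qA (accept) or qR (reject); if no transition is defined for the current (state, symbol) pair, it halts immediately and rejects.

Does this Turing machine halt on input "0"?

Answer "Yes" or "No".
Step 0: [even]0 (head at position 0)
Step 1: δ(even, 0) = (even, 0, R)  ⊢  0[even]□ (head at position 1)
Step 2: δ(even, □) = (qA, □, R)  ⊢  0□[qA]□ (head at position 2)
The machine is in qA, so it halts and accepts.
It halts after 2 steps.

Final answer: Yes - halts after 2 steps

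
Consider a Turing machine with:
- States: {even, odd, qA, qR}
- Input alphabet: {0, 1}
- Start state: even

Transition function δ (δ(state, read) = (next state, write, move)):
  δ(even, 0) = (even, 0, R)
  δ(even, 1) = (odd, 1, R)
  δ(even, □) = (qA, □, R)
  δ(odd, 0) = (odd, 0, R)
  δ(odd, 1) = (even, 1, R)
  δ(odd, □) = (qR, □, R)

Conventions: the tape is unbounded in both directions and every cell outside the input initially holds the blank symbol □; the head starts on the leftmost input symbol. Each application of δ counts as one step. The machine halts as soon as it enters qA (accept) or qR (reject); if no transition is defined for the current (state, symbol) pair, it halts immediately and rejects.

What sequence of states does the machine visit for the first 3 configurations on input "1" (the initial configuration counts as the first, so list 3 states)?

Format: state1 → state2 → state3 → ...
Step 0: [even]1 (head at position 0)
Step 1: δ(even, 1) = (odd, 1, R)  ⊢  1[odd]□ (head at position 1)
Step 2: δ(odd, □) = (qR, □, R)  ⊢  1□[qR]□ (head at position 2)
Reading off the states of these 3 configurations: even → odd → qR

Final answer: even → odd → qR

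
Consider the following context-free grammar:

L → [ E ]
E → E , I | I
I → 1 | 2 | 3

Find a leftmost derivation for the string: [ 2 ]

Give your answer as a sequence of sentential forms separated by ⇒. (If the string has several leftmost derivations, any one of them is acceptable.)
Start with L.
Step 1: the leftmost non-terminal is L; apply L → [ E ]:  [ E ]
Step 2: the leftmost non-terminal is E; apply E → I:  [ I ]
Step 3: the leftmost non-terminal is I; apply I → 2:  [ 2 ]

Final answer: L ⇒ [ E ] ⇒ [ I ] ⇒ [ 2 ]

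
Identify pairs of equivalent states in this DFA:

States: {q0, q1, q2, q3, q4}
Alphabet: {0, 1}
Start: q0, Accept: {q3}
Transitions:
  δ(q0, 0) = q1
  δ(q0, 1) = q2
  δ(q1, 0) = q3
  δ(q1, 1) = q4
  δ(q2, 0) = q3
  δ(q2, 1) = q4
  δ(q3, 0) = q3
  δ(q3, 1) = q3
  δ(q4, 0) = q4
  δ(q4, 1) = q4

Using the table-filling algorithm:
Round 0 – mark pairs where exactly one state is accepting: (q0,q3), (q1,q3), (q2,q3), (q3,q4)
Round 1 – newly marked: (q0,q1) [on 0: q1 vs q3, already marked]; (q0,q2) [on 0: q1 vs q3, already marked]; (q1,q4) [on 0: q3 vs q4, already marked]; (q2,q4) [on 0: q3 vs q4, already marked]
Round 2 – newly marked: (q0,q4) [on 0: q1 vs q4, already marked]
No further pairs can be marked.
(q1, q2) unmarked: δ(q1,0)=q3, δ(q2,0)=q3; δ(q1,1)=q4, δ(q2,1)=q4 → equivalent
Equivalent pairs: (q1, q2)

Final answer: Equivalent pairs: (q1, q2)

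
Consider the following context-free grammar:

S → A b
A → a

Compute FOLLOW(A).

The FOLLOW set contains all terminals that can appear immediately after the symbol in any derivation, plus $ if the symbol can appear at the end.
A occurs only in S → A b, where it is immediately followed by the terminal b. So FOLLOW(A) = {b}.

Final answer: {b}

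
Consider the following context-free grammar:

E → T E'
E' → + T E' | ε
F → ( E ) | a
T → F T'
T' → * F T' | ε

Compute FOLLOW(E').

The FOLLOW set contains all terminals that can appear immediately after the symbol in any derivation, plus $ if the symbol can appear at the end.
Useful FIRST sets: FIRST(E') = {+, ε}, FIRST(T') = {*, ε} (both E' and T' are nullable).
FOLLOW(E): E is the start symbol → $; E appears in F → ( E ) followed by ')' → FOLLOW(E) = {), $}.
FOLLOW(E'): E' appears at the right end of E → T E' and of E' → + T E', so FOLLOW(E') ⊇ FOLLOW(E) (the second occurrence adds nothing new). FOLLOW(E') = {), $}.

Final answer: {$, )}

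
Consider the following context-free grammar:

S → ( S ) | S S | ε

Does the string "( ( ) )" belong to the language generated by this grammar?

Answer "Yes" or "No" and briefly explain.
A derivation exists: S ⇒ ( S ) ⇒ ( ( S ) ) ⇒ ( ( ) ) (using S → ( S ) twice, then S → ε).

Final answer: Yes - a valid derivation exists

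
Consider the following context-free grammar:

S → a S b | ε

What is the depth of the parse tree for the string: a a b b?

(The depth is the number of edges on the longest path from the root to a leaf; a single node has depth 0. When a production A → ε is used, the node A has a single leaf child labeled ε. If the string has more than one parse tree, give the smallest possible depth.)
The only parse tree applies S → a S b 2 times (once per matching a…b pair) and then S → ε.
The S nodes sit at depths 0, 1, …, 2; the innermost S (depth 2) has the single child ε at depth 3.
The terminal leaves a, b are at depths 1..2, so the longest root-to-leaf path is S → S → … → S → ε with 3 edges.
Depth = 3.

Final answer: 3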